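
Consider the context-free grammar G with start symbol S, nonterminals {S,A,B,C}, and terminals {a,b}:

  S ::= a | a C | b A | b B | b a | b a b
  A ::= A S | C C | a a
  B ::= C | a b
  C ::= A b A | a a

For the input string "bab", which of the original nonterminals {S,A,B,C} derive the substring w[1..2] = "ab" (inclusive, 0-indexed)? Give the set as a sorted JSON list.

CNF form of G:
  S -> T0 C | T1 A | T1 B | T1 T0 | T1 X4 | a
  A -> A S | C C | T0 T0
  B -> A X2 | T0 T0 | T0 T1
  C -> A X3 | T0 T0
  T0 -> a
  T1 -> b
  X2 -> T1 A
  X3 -> T1 A
  X4 -> T0 T1

CYK table (by increasing span), restricted to cells inside w[1..2]:
  T[1,1] 'a' = {S,T0}  orig:{S}
  T[2,2] 'b' = {T1}  orig:{}
  T[1,2] 'ab' = {B,X4}  orig:{B}

Original NTs in T[1,2] deriving "ab": ["B"]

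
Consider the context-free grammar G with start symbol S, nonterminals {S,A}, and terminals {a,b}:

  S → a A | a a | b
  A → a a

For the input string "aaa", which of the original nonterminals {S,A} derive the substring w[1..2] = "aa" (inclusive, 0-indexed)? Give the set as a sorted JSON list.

Convert to CNF:
  S -> T0 A | T0 T0 | b
  A -> T0 T0
  T0 -> a

CYK table (by increasing span) (cells [i..j] with 1 ≤ i ≤ j ≤ 2 only):
  cell(1,1) a: {T0}  orig:{}
  cell(2,2) a: {T0}  orig:{}
  cell(1,2) aa: {A,S}

Original NTs in T[1,2] deriving "aa": ["A", "S"]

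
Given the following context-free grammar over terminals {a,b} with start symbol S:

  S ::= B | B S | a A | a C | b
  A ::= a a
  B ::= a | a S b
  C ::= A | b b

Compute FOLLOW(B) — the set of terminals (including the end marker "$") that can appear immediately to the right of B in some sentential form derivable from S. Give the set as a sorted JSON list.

Compute FIRST by fixpoint:
iter 1:
  A via A→a a: +{a}
  B via B→a: +{a}
  C via C→A: +{a}
  C via C→b b: +{b}
  S via S→B: +{a}
  S via S→b: +{b}
  FIRST(S)={a,b}  FIRST(A)={a}  FIRST(B)={a}  FIRST(C)={a,b}
iter 2: done
  FIRST(S)={a,b}  FIRST(A)={a}  FIRST(B)={a}  FIRST(C)={a,b}

Compute FOLLOW by fixpoint:
FOLLOW(S) := {$}
[1]
  B→a S b: FOLLOW(S) ⊇ FIRST(b) = {b}; new: +{b}
  S→B: FOLLOW(B) ⊇ FOLLOW(S) ⊇ {$,b}; new: +{$,b}
  S→B S: FOLLOW(B) ⊇ FIRST(S) = {a,b}; new: +{a}
  S→a A: FOLLOW(A) ⊇ FOLLOW(S) ⊇ {$,b}; new: +{$,b}
  S→a C: FOLLOW(C) ⊇ FOLLOW(S) ⊇ {$,b}; new: +{$,b}
  S: {$,b}  A: {$,b}  B: {$,a,b}  C: {$,b}
[2] (no change)
  S: {$,b}  A: {$,b}  B: {$,a,b}  C: {$,b}

FOLLOW(B) = ["$", "a", "b"]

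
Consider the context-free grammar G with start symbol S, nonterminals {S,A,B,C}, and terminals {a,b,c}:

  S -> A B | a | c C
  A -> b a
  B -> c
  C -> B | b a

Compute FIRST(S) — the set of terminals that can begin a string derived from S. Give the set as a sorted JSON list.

FIRST sets, iterate to fixpoint:
[1]
  A via A→b a: +{b}
  B via B→c: +{c}
  C via C→B: +{c}
  C via C→b a: +{b}
  S via S→A B: +{b}
  S via S→a: +{a}
  S via S→c C: +{c}
  S: {a,b,c}  A: {b}  B: {c}  C: {b,c}
[2] (no change)
  S: {a,b,c}  A: {b}  B: {c}  C: {b,c}

FIRST(S) = ["a", "b", "c"]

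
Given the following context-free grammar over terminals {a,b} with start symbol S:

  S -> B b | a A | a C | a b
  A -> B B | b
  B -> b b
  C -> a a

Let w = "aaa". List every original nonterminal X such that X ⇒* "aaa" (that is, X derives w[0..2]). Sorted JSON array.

CNF form of G:
  S -> B T0 | T1 A | T1 C | T1 T0
  A -> B B | b
  B -> T0 T0
  C -> T1 T1
  T0 -> b
  T1 -> a

Fill CYK table bottom-up, restricted to cells inside w[0..2]:
  cell(0,0) a: {T1}  orig:{}
  cell(1,1) a: {T1}  orig:{}
  cell(2,2) a: {T1}  orig:{}
  cell(0,1) aa: {C}
  cell(1,2) aa: {C}
  cell(0,2) aaa: {S}

Original NTs in T[0,2] deriving "aaa": ["S"]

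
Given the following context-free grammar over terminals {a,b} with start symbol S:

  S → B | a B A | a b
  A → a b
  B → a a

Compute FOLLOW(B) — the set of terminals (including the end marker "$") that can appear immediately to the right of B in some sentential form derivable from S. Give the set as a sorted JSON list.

FIRST sets, iterate to fixpoint:
pass 1:
  A via A→a b: +{a}
  B via B→a a: +{a}
  S via S→B: +{a}
  FIRST(S)={a}  FIRST(A)={a}  FIRST(B)={a}
pass 2: (stable)
  FIRST(S)={a}  FIRST(A)={a}  FIRST(B)={a}

Compute FOLLOW by fixpoint:
initialize: $ ∈ FOLLOW(S)
round 1:
  S→B: FOLLOW(B) ⊇ FOLLOW(S) ⊇ {$}; new: +{$}
  S→a B A: FOLLOW(B) ⊇ FIRST(A) = {a}; new: +{a}
  S→a B A: FOLLOW(A) ⊇ FOLLOW(S) ⊇ {$}; new: +{$}
  FOLLOW(S)={$}  FOLLOW(A)={$}  FOLLOW(B)={$,a}
round 2: — fixpoint
  FOLLOW(S)={$}  FOLLOW(A)={$}  FOLLOW(B)={$,a}

FOLLOW(B) = ["$", "a"]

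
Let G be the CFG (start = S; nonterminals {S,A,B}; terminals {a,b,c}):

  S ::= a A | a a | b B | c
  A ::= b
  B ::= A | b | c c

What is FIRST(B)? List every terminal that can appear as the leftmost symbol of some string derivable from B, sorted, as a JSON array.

FIRST iteration:
round 1:
  A via A→b: +{b}
  B via B→A: +{b}
  B via B→c c: +{c}
  S via S→a A: +{a}
  S via S→b B: +{b}
  S via S→c: +{c}
  FIRST[S]={a,b,c}  FIRST[A]={b}  FIRST[B]={b,c}
round 2: done
  FIRST[S]={a,b,c}  FIRST[A]={b}  FIRST[B]={b,c}

FIRST(B) = ["b", "c"]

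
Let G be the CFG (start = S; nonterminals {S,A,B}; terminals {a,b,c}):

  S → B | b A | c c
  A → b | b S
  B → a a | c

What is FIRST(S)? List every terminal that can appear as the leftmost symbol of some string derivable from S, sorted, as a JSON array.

Compute FIRST by fixpoint:
pass 1:
  A via A→b: +{b}
  B via B→a a: +{a}
  B via B→c: +{c}
  S via S→B: +{a,c}
  S via S→b A: +{b}
  FIRST(S)={a,b,c}  FIRST(A)={b}  FIRST(B)={a,c}
pass 2: (stable)
  FIRST(S)={a,b,c}  FIRST(A)={b}  FIRST(B)={a,c}

FIRST(S) = ["a", "b", "c"]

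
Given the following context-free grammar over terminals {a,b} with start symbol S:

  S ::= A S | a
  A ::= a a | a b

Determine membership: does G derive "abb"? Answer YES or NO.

CNF form of G:
  S -> A S | a
  A -> T0 T0 | T0 T1
  T0 -> a
  T1 -> b

Fill CYK table bottom-up:
  cell(0,0) a: {S,T0}  orig:{S}
  cell(1,1) b: {T1}  orig:{}
  cell(2,2) b: {T1}  orig:{}
  cell(0,1) ab: {A}
  cell(1,2) bb: ∅
  cell(0,2) abb: ∅

S ∉ T[0,2] ⇒ NO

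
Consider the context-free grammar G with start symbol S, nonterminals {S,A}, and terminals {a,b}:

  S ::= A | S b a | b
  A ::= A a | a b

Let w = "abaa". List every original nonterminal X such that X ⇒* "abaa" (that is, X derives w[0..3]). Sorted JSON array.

Convert to CNF:
  S -> A T0 | S X2 | T0 T1 | b
  A -> A T0 | T0 T1
  T0 -> a
  T1 -> b
  X2 -> T1 T0

CYK table (by increasing span) (cells [i..j] with 0 ≤ i ≤ j ≤ 3 only):
  [0..0]={T0}  "a"  orig:{}
  [1..1]={S,T1}  "b"  orig:{S}
  [2..2]={T0}  "a"  orig:{}
  [3..3]={T0}  "a"  orig:{}
  [0..1]={A,S}  "ab"
  [1..2]={X2}  "ba"  orig:{}
  [2..3]=∅  "aa"
  [0..2]={A,S}  "aba"
  [1..3]=∅  "baa"
  [0..3]={A,S}  "abaa"

Original NTs in T[0,3] deriving "abaa": ["A", "S"]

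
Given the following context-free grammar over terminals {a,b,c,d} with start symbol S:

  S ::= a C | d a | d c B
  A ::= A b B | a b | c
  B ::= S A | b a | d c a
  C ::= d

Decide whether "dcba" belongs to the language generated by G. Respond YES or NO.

Convert to CNF:
  S -> T1 C | T2 T1 | T2 X6
  A -> A X4 | T1 T0 | c
  B -> S A | T0 T1 | T2 X5
  C -> d
  T0 -> b
  T1 -> a
  T2 -> d
  T3 -> c
  X4 -> T0 B
  X5 -> T3 T1
  X6 -> T3 B

Fill CYK table bottom-up:
  T[0,0] 'd' = {C,T2}  orig:{C}
  T[1,1] 'c' = {A,T3}  orig:{A}
  T[2,2] 'b' = {T0}  orig:{}
  T[3,3] 'a' = {T1}  orig:{}
  T[0,1] 'dc' = ∅
  T[1,2] 'cb' = ∅
  T[2,3] 'ba' = {B}
  T[0,2] 'dcb' = ∅
  T[1,3] 'cba' = {X6}  orig:{}
  T[0,3] 'dcba' = {S}

S ∈ T[0,3] ⇒ YES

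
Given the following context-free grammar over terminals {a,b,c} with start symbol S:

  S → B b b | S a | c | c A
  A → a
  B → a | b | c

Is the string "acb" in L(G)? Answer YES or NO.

Convert to CNF:
  S -> B X3 | S T1 | T2 A | c
  A -> a
  B -> a | b | c
  T0 -> b
  T1 -> a
  T2 -> c
  X3 -> T0 T0

Fill CYK table bottom-up:
  T[0,0] 'a' = {A,B,T1}  orig:{A,B}
  T[1,1] 'c' = {B,S,T2}  orig:{B,S}
  T[2,2] 'b' = {B,T0}  orig:{B}
  T[0,1] 'ac' = ∅
  T[1,2] 'cb' = ∅
  T[0,2] 'acb' = ∅

S ∉ T[0,2] ⇒ NO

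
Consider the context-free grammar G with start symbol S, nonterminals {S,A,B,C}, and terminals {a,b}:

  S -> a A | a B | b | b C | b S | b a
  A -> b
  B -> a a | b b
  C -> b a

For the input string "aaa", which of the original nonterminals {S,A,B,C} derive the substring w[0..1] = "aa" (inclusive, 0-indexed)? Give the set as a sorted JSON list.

Convert to CNF:
  S -> T0 A | T0 B | T1 C | T1 S | T1 T0 | b
  A -> b
  B -> T0 T0 | T1 T1
  C -> T1 T0
  T0 -> a
  T1 -> b

CYK fill, restricted to cells inside w[0..1]:
  [0..0]={T0}  "a"  orig:{}
  [1..1]={T0}  "a"  orig:{}
  [0..1]={B}  "aa"

Original NTs in T[0,1] deriving "aa": ["B"]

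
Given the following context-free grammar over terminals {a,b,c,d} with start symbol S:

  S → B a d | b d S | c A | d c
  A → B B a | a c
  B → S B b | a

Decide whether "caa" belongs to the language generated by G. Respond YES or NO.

Convert to CNF:
  S -> B X6 | T1 A | T2 X7 | T3 T1
  A -> B X4 | T0 T1
  B -> S X5 | a
  T0 -> a
  T1 -> c
  T2 -> b
  T3 -> d
  X4 -> B T0
  X5 -> B T2
  X6 -> T0 T3
  X7 -> T3 S

CYK fill:
  T[0,0] 'c' = {T1}  orig:{}
  T[1,1] 'a' = {B,T0}  orig:{B}
  T[2,2] 'a' = {B,T0}  orig:{B}
  T[0,1] 'ca' = ∅
  T[1,2] 'aa' = {X4}  orig:{}
  T[0,2] 'caa' = ∅

S ∉ T[0,2] ⇒ NO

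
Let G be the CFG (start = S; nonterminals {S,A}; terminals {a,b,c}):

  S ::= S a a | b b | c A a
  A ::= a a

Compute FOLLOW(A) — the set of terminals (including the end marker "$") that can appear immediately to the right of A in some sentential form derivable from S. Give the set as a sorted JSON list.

FIRST iteration:
iter 1:
  A via A→a a: +{a}
  S via S→b b: +{b}
  S via S→c A a: +{c}
  S: {b,c}  A: {a}
iter 2: — fixpoint
  S: {b,c}  A: {a}

FOLLOW iteration:
FOLLOW(S) := {$}
round 1:
  S→S a a: FOLLOW(S) ⊇ FIRST(a) = {a}; new: +{a}
  S→c A a: FOLLOW(A) ⊇ FIRST(a) = {a}; new: +{a}
  FOLLOW[S]={$,a}  FOLLOW[A]={a}
round 2: — fixpoint
  FOLLOW[S]={$,a}  FOLLOW[A]={a}

FOLLOW(A) = ["a"]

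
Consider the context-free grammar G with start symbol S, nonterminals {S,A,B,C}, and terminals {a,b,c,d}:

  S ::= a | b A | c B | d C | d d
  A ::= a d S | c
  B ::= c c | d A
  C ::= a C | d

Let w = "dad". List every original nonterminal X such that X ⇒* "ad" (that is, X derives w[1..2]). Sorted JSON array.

Convert to CNF:
  S -> T1 C | T1 T1 | T2 B | T3 A | a
  A -> T0 X4 | c
  B -> T1 A | T2 T2
  C -> T0 C | d
  T0 -> a
  T1 -> d
  T2 -> c
  T3 -> b
  X4 -> T1 S

Fill CYK table bottom-up (cells [i..j] with 1 ≤ i ≤ j ≤ 2 only):
  [1..1]={S,T0}  "a"  orig:{S}
  [2..2]={C,T1}  "d"  orig:{C}
  [1..2]={C}  "ad"

Original NTs in T[1,2] deriving "ad": ["C"]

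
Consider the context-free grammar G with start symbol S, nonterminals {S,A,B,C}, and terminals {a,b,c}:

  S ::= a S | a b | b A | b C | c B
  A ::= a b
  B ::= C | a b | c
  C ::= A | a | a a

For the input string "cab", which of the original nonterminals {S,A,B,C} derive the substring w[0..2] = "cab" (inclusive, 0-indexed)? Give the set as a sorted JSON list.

Convert to CNF:
  S -> T0 S | T0 T1 | T1 A | T1 C | T2 B
  A -> T0 T1
  B -> T0 T0 | T0 T1 | a | c
  C -> T0 T0 | T0 T1 | a
  T0 -> a
  T1 -> b
  T2 -> c

Fill CYK table bottom-up, restricted to cells inside w[0..2]:
  cell(0,0) c: {B,T2}  orig:{B}
  cell(1,1) a: {B,C,T0}  orig:{B,C}
  cell(2,2) b: {T1}  orig:{}
  cell(0,1) ca: {S}
  cell(1,2) ab: {A,B,C,S}
  cell(0,2) cab: {S}

Original NTs in T[0,2] deriving "cab": ["S"]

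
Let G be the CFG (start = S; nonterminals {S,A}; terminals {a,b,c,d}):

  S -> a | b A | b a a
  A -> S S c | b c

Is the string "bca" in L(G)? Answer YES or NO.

Convert to CNF:
  S -> T1 A | T1 X4 | a
  A -> S X3 | T1 T0
  T0 -> c
  T1 -> b
  T2 -> a
  X3 -> S T0
  X4 -> T2 T2

CYK table (by increasing span):
  [0..0]={T1}  "b"  orig:{}
  [1..1]={T0}  "c"  orig:{}
  [2..2]={S,T2}  "a"  orig:{S}
  [0..1]={A}  "bc"
  [1..2]=∅  "ca"
  [0..2]=∅  "bca"

S ∉ T[0,2] ⇒ NO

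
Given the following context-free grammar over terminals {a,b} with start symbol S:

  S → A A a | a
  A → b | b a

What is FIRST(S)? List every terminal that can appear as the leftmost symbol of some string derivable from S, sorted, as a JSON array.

FIRST sets, iterate to fixpoint:
pass 1:
  A via A→b: +{b}
  S via S→A A a: +{b}
  S via S→a: +{a}
  FIRST(S)={a,b}  FIRST(A)={b}
pass 2: done
  FIRST(S)={a,b}  FIRST(A)={b}

FIRST(S) = ["a", "b"]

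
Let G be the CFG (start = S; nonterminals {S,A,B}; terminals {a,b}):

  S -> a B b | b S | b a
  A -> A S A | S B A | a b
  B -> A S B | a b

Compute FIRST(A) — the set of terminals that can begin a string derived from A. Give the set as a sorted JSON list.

FIRST iteration:
iter 1:
  A via A→a b: +{a}
  B via B→A S B: +{a}
  S via S→a B b: +{a}
  S via S→b S: +{b}
  FIRST(S)={a,b}  FIRST(A)={a}  FIRST(B)={a}
iter 2:
  A via A→S B A: +{b}
  B via B→A S B: +{b}
  FIRST(S)={a,b}  FIRST(A)={a,b}  FIRST(B)={a,b}
iter 3: — fixpoint
  FIRST(S)={a,b}  FIRST(A)={a,b}  FIRST(B)={a,b}

FIRST(A) = ["a", "b"]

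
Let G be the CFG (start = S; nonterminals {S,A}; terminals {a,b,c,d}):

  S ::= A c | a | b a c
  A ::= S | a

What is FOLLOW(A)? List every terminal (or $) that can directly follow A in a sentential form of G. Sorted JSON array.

FIRST iteration:
iter 1:
  A via A→a: +{a}
  S via S→A c: +{a}
  S via S→b a c: +{b}
  S: {a,b}  A: {a}
iter 2:
  A via A→S: +{b}
  S: {a,b}  A: {a,b}
iter 3: (no change)
  S: {a,b}  A: {a,b}

FOLLOW iteration:
initialize: $ ∈ FOLLOW(S)
round 1:
  S→A c: FOLLOW(A) ⊇ FIRST(c) = {c}; new: +{c}
  S: {$}  A: {c}
round 2:
  A→S: FOLLOW(S) ⊇ FOLLOW(A) ⊇ {c}; new: +{c}
  S: {$,c}  A: {c}
round 3: done
  S: {$,c}  A: {c}

FOLLOW(A) = ["c"]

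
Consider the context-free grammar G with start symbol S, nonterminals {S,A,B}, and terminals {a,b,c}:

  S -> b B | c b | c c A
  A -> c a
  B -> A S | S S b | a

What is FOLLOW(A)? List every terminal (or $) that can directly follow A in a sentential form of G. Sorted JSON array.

Compute FIRST by fixpoint:
round 1:
  A via A→c a: +{c}
  B via B→A S: +{c}
  B via B→a: +{a}
  S via S→b B: +{b}
  S via S→c b: +{c}
  FIRST[S]={b,c}  FIRST[A]={c}  FIRST[B]={a,c}
round 2:
  B via B→S S b: +{b}
  FIRST[S]={b,c}  FIRST[A]={c}  FIRST[B]={a,b,c}
round 3: (no change)
  FIRST[S]={b,c}  FIRST[A]={c}  FIRST[B]={a,b,c}

FOLLOW sets:
initialize: $ ∈ FOLLOW(S)
iter 1:
  B→A S: FOLLOW(A) ⊇ FIRST(S) = {b,c}; new: +{b,c}
  B→S S b: FOLLOW(S) ⊇ FIRST(S) = {b,c}; new: +{b,c}
  S→b B: FOLLOW(B) ⊇ FOLLOW(S) ⊇ {$,b,c}; new: +{$,b,c}
  S→c c A: FOLLOW(A) ⊇ FOLLOW(S) ⊇ {$,b,c}; new: +{$}
  S: {$,b,c}  A: {$,b,c}  B: {$,b,c}
iter 2: (stable)
  S: {$,b,c}  A: {$,b,c}  B: {$,b,c}

FOLLOW(A) = ["$", "b", "c"]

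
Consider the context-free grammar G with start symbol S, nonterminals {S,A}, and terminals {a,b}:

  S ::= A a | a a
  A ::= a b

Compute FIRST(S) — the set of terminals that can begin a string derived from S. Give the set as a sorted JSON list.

Compute FIRST by fixpoint:
round 1:
  A via A→a b: +{a}
  S via S→A a: +{a}
  S: {a}  A: {a}
round 2: (stable)
  S: {a}  A: {a}

FIRST(S) = ["a"]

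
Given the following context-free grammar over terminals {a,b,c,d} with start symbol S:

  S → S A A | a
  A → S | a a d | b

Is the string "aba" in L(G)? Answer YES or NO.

Convert to CNF:
  S -> S X4 | a
  A -> S X2 | T0 X3 | a | b
  T0 -> a
  T1 -> d
  X2 -> A A
  X3 -> T0 T1
  X4 -> A A

Fill CYK table bottom-up:
  cell(0,0) a: {A,S,T0}  orig:{A,S}
  cell(1,1) b: {A}
  cell(2,2) a: {A,S,T0}  orig:{A,S}
  cell(0,1) ab: {X2,X4}  orig:{}
  cell(1,2) ba: {X2,X4}  orig:{}
  cell(0,2) aba: {A,S}

S ∈ T[0,2] ⇒ YES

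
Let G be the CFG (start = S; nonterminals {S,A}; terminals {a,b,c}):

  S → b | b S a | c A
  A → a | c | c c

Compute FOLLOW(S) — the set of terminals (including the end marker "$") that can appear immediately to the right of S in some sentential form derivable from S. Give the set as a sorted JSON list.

FIRST iteration:
[1]
  A via A→a: +{a}
  A via A→c: +{c}
  S via S→b: +{b}
  S via S→c A: +{c}
  FIRST(S)={b,c}  FIRST(A)={a,c}
[2] (stable)
  FIRST(S)={b,c}  FIRST(A)={a,c}

FOLLOW sets:
initialize: $ ∈ FOLLOW(S)
iter 1:
  S→b S a: FOLLOW(S) ⊇ FIRST(a) = {a}; new: +{a}
  S→c A: FOLLOW(A) ⊇ FOLLOW(S) ⊇ {$,a}; new: +{$,a}
  FOLLOW[S]={$,a}  FOLLOW[A]={$,a}
iter 2: done
  FOLLOW[S]={$,a}  FOLLOW[A]={$,a}

FOLLOW(S) = ["$", "a"]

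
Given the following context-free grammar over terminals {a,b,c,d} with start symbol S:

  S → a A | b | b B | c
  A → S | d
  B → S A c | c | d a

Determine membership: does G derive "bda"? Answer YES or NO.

Convert to CNF:
  S -> T0 A | T1 B | b | c
  A -> T0 A | T1 B | b | c | d
  B -> S X4 | T3 T0 | c
  T0 -> a
  T1 -> b
  T2 -> c
  T3 -> d
  X4 -> A T2

Fill CYK table bottom-up:
  T[0,0] 'b' = {A,S,T1}  orig:{A,S}
  T[1,1] 'd' = {A,T3}  orig:{A}
  T[2,2] 'a' = {T0}  orig:{}
  T[0,1] 'bd' = ∅
  T[1,2] 'da' = {B}
  T[0,2] 'bda' = {A,S}

S ∈ T[0,2] ⇒ YES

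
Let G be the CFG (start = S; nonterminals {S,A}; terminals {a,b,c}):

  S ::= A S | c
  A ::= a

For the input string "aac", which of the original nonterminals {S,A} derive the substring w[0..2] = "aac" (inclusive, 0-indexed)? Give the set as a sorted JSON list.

Convert to CNF:
  S -> A S | c
  A -> a

CYK fill, restricted to cells inside w[0..2]:
  T[0,0] 'a' = {A}
  T[1,1] 'a' = {A}
  T[2,2] 'c' = {S}
  T[0,1] 'aa' = ∅
  T[1,2] 'ac' = {S}
  T[0,2] 'aac' = {S}

Original NTs in T[0,2] deriving "aac": ["S"]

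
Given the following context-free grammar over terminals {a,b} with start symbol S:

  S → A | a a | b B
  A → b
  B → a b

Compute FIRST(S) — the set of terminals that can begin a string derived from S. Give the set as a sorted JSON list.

Compute FIRST by fixpoint:
pass 1:
  A via A→b: +{b}
  B via B→a b: +{a}
  S via S→A: +{b}
  S via S→a a: +{a}
  FIRST[S]={a,b}  FIRST[A]={b}  FIRST[B]={a}
pass 2: — fixpoint
  FIRST[S]={a,b}  FIRST[A]={b}  FIRST[B]={a}

FIRST(S) = ["a", "b"]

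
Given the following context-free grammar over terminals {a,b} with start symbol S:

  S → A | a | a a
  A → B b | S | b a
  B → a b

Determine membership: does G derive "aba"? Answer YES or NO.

Convert to CNF:
  S -> B T0 | T0 T1 | T1 T1 | a
  A -> B T0 | T0 T1 | T1 T1 | a
  B -> T1 T0
  T0 -> b
  T1 -> a

Fill CYK table bottom-up:
  T[0,0] 'a' = {A,S,T1}  orig:{A,S}
  T[1,1] 'b' = {T0}  orig:{}
  T[2,2] 'a' = {A,S,T1}  orig:{A,S}
  T[0,1] 'ab' = {B}
  T[1,2] 'ba' = {A,S}
  T[0,2] 'aba' = ∅

S ∉ T[0,2] ⇒ NO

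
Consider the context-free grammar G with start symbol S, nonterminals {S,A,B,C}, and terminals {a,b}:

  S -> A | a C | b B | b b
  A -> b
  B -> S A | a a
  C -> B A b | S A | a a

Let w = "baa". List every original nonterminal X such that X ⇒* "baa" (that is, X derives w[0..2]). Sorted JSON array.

Convert to CNF:
  S -> T0 C | T1 B | T1 T1 | b
  A -> b
  B -> S A | T0 T0
  C -> B X2 | S A | T0 T0
  T0 -> a
  T1 -> b
  X2 -> A T1

Fill CYK table bottom-up — only the sub-triangle for w[0..2]:
  cell(0,0) b: {A,S,T1}  orig:{A,S}
  cell(1,1) a: {T0}  orig:{}
  cell(2,2) a: {T0}  orig:{}
  cell(0,1) ba: ∅
  cell(1,2) aa: {B,C}
  cell(0,2) baa: {S}

Original NTs in T[0,2] deriving "baa": ["S"]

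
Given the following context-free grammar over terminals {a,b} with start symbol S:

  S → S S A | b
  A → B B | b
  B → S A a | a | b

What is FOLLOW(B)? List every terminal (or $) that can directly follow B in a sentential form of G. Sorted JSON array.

FIRST sets, iterate to fixpoint:
[1]
  A via A→b: +{b}
  B via B→a: +{a}
  B via B→b: +{b}
  S via S→b: +{b}
  FIRST(S)={b}  FIRST(A)={b}  FIRST(B)={a,b}
[2]
  A via A→B B: +{a}
  FIRST(S)={b}  FIRST(A)={a,b}  FIRST(B)={a,b}
[3] (stable)
  FIRST(S)={b}  FIRST(A)={a,b}  FIRST(B)={a,b}

Compute FOLLOW by fixpoint:
initialize: $ ∈ FOLLOW(S)
pass 1:
  A→B B: FOLLOW(B) ⊇ FIRST(B) = {a,b}; new: +{a,b}
  B→S A a: FOLLOW(S) ⊇ FIRST(A) = {a,b}; new: +{a,b}
  B→S A a: FOLLOW(A) ⊇ FIRST(a) = {a}; new: +{a}
  S→S S A: FOLLOW(A) ⊇ FOLLOW(S) ⊇ {$,a,b}; new: +{$,b}
  FOLLOW[S]={$,a,b}  FOLLOW[A]={$,a,b}  FOLLOW[B]={a,b}
pass 2:
  A→B B: FOLLOW(B) ⊇ FOLLOW(A) ⊇ {$,a,b}; new: +{$}
  FOLLOW[S]={$,a,b}  FOLLOW[A]={$,a,b}  FOLLOW[B]={$,a,b}
pass 3: — fixpoint
  FOLLOW[S]={$,a,b}  FOLLOW[A]={$,a,b}  FOLLOW[B]={$,a,b}

FOLLOW(B) = ["$", "a", "b"]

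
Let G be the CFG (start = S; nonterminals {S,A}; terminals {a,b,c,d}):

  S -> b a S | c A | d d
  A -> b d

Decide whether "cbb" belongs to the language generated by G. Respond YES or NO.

Convert to CNF:
  S -> T0 X4 | T1 T1 | T3 A
  A -> T0 T1
  T0 -> b
  T1 -> d
  T2 -> a
  T3 -> c
  X4 -> T2 S

CYK table (by increasing span):
  T[0,0] 'c' = {T3}  orig:{}
  T[1,1] 'b' = {T0}  orig:{}
  T[2,2] 'b' = {T0}  orig:{}
  T[0,1] 'cb' = ∅
  T[1,2] 'bb' = ∅
  T[0,2] 'cbb' = ∅

S ∉ T[0,2] ⇒ NO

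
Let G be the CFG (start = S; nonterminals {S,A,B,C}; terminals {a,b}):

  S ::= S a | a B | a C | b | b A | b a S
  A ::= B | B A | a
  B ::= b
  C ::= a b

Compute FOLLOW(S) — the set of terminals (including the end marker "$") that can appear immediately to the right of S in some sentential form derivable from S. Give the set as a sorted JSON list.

Compute FIRST by fixpoint:
round 1:
  A via A→a: +{a}
  B via B→b: +{b}
  C via C→a b: +{a}
  S via S→a B: +{a}
  S via S→b: +{b}
  FIRST(S)={a,b}  FIRST(A)={a}  FIRST(B)={b}  FIRST(C)={a}
round 2:
  A via A→B: +{b}
  FIRST(S)={a,b}  FIRST(A)={a,b}  FIRST(B)={b}  FIRST(C)={a}
round 3: done
  FIRST(S)={a,b}  FIRST(A)={a,b}  FIRST(B)={b}  FIRST(C)={a}

FOLLOW iteration:
FOLLOW(S) := {$}
round 1:
  A→B A: FOLLOW(B) ⊇ FIRST(A) = {a,b}; new: +{a,b}
  S→S a: FOLLOW(S) ⊇ FIRST(a) = {a}; new: +{a}
  S→a B: FOLLOW(B) ⊇ FOLLOW(S) ⊇ {$,a}; new: +{$}
  S→a C: FOLLOW(C) ⊇ FOLLOW(S) ⊇ {$,a}; new: +{$,a}
  S→b A: FOLLOW(A) ⊇ FOLLOW(S) ⊇ {$,a}; new: +{$,a}
  S: {$,a}  A: {$,a}  B: {$,a,b}  C: {$,a}
round 2: done
  S: {$,a}  A: {$,a}  B: {$,a,b}  C: {$,a}

FOLLOW(S) = ["$", "a"]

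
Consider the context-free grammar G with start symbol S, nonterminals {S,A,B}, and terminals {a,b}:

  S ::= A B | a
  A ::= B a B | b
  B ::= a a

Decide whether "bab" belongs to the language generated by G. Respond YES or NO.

CNF form of G:
  S -> A B | a
  A -> B X1 | b
  B -> T0 T0
  T0 -> a
  X1 -> T0 B

CYK fill:
  [0..0]={A}  "b"
  [1..1]={S,T0}  "a"  orig:{S}
  [2..2]={A}  "b"
  [0..1]=∅  "ba"
  [1..2]=∅  "ab"
  [0..2]=∅  "bab"

S ∉ T[0,2] ⇒ NO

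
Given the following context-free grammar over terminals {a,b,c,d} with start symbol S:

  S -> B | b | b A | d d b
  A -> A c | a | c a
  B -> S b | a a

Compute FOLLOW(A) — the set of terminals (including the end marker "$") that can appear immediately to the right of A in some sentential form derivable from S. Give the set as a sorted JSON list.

FIRST sets, iterate to fixpoint:
round 1:
  A via A→a: +{a}
  A via A→c a: +{c}
  B via B→a a: +{a}
  S via S→B: +{a}
  S via S→b: +{b}
  S via S→d d b: +{d}
  FIRST(S)={a,b,d}  FIRST(A)={a,c}  FIRST(B)={a}
round 2:
  B via B→S b: +{b,d}
  FIRST(S)={a,b,d}  FIRST(A)={a,c}  FIRST(B)={a,b,d}
round 3: (stable)
  FIRST(S)={a,b,d}  FIRST(A)={a,c}  FIRST(B)={a,b,d}

FOLLOW iteration:
FOLLOW(S) := {$}
[1]
  A→A c: FOLLOW(A) ⊇ FIRST(c) = {c}; new: +{c}
  B→S b: FOLLOW(S) ⊇ FIRST(b) = {b}; new: +{b}
  S→B: FOLLOW(B) ⊇ FOLLOW(S) ⊇ {$,b}; new: +{$,b}
  S→b A: FOLLOW(A) ⊇ FOLLOW(S) ⊇ {$,b}; new: +{$,b}
  FOLLOW(S)={$,b}  FOLLOW(A)={$,b,c}  FOLLOW(B)={$,b}
[2] (stable)
  FOLLOW(S)={$,b}  FOLLOW(A)={$,b,c}  FOLLOW(B)={$,b}

FOLLOW(A) = ["$", "b", "c"]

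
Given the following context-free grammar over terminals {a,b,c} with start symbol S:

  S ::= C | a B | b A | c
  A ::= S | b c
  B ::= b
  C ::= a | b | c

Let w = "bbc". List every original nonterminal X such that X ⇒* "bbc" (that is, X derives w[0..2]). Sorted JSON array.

Convert to CNF:
  S -> T0 B | T1 A | a | b | c
  A -> T0 B | T1 A | T1 T2 | a | b | c
  B -> b
  C -> a | b | c
  T0 -> a
  T1 -> b
  T2 -> c

CYK table (by increasing span) (cells [i..j] with 0 ≤ i ≤ j ≤ 2 only):
  T[0,0] 'b' = {A,B,C,S,T1}  orig:{A,B,C,S}
  T[1,1] 'b' = {A,B,C,S,T1}  orig:{A,B,C,S}
  T[2,2] 'c' = {A,C,S,T2}  orig:{A,C,S}
  T[0,1] 'bb' = {A,S}
  T[1,2] 'bc' = {A,S}
  T[0,2] 'bbc' = {A,S}

Original NTs in T[0,2] deriving "bbc": ["A", "S"]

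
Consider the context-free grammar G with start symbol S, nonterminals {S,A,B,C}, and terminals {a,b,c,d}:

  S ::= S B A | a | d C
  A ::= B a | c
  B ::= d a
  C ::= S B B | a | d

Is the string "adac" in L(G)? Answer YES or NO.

CNF form of G:
  S -> S X3 | T1 C | a
  A -> B T0 | c
  B -> T1 T0
  C -> S X2 | a | d
  T0 -> a
  T1 -> d
  X2 -> B B
  X3 -> B A

CYK table (by increasing span):
  T[0,0] 'a' = {C,S,T0}  orig:{C,S}
  T[1,1] 'd' = {C,T1}  orig:{C}
  T[2,2] 'a' = {C,S,T0}  orig:{C,S}
  T[3,3] 'c' = {A}
  T[0,1] 'ad' = ∅
  T[1,2] 'da' = {B,S}
  T[2,3] 'ac' = ∅
  T[0,2] 'ada' = ∅
  T[1,3] 'dac' = {X3}  orig:{}
  T[0,3] 'adac' = {S}

S ∈ T[0,3] ⇒ YES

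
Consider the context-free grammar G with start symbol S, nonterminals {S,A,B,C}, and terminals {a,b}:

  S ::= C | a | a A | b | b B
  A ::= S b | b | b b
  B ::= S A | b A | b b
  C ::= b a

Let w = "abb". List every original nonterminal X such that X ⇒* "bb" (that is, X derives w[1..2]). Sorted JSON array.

CNF form of G:
  S -> T0 B | T0 T1 | T1 A | a | b
  A -> S T0 | T0 T0 | b
  B -> S A | T0 A | T0 T0
  C -> T0 T1
  T0 -> b
  T1 -> a

CYK fill (cells [i..j] with 1 ≤ i ≤ j ≤ 2 only):
  cell(1,1) b: {A,S,T0}  orig:{A,S}
  cell(2,2) b: {A,S,T0}  orig:{A,S}
  cell(1,2) bb: {A,B}

Original NTs in T[1,2] deriving "bb": ["A", "B"]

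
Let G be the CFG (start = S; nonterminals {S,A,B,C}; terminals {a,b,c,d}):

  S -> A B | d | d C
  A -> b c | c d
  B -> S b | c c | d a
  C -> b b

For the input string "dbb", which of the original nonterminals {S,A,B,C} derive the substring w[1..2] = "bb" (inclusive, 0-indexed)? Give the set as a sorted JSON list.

CNF form of G:
  S -> A B | T2 C | d
  A -> T0 T1 | T1 T2
  B -> S T0 | T1 T1 | T2 T3
  C -> T0 T0
  T0 -> b
  T1 -> c
  T2 -> d
  T3 -> a

CYK fill (cells [i..j] with 1 ≤ i ≤ j ≤ 2 only):
  cell(1,1) b: {T0}  orig:{}
  cell(2,2) b: {T0}  orig:{}
  cell(1,2) bb: {C}

Original NTs in T[1,2] deriving "bb": ["C"]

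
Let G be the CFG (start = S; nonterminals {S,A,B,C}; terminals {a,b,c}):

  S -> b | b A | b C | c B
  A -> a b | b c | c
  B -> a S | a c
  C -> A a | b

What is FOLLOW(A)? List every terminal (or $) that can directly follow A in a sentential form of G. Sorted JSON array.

Compute FIRST by fixpoint:
round 1:
  A via A→a b: +{a}
  A via A→b c: +{b}
  A via A→c: +{c}
  B via B→a S: +{a}
  C via C→A a: +{a,b,c}
  S via S→b: +{b}
  S via S→c B: +{c}
  FIRST[S]={b,c}  FIRST[A]={a,b,c}  FIRST[B]={a}  FIRST[C]={a,b,c}
round 2: (no change)
  FIRST[S]={b,c}  FIRST[A]={a,b,c}  FIRST[B]={a}  FIRST[C]={a,b,c}

FOLLOW sets:
FOLLOW(S) := {$}
[1]
  C→A a: FOLLOW(A) ⊇ FIRST(a) = {a}; new: +{a}
  S→b A: FOLLOW(A) ⊇ FOLLOW(S) ⊇ {$}; new: +{$}
  S→b C: FOLLOW(C) ⊇ FOLLOW(S) ⊇ {$}; new: +{$}
  S→c B: FOLLOW(B) ⊇ FOLLOW(S) ⊇ {$}; new: +{$}
  FOLLOW[S]={$}  FOLLOW[A]={$,a}  FOLLOW[B]={$}  FOLLOW[C]={$}
[2] done
  FOLLOW[S]={$}  FOLLOW[A]={$,a}  FOLLOW[B]={$}  FOLLOW[C]={$}

FOLLOW(A) = ["$", "a"]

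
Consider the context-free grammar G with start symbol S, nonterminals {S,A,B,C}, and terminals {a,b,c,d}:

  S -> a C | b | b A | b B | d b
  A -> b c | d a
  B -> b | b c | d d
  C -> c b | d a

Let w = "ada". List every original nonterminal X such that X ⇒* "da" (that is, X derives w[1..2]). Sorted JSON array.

CNF form of G:
  S -> T0 A | T0 B | T2 T0 | T3 C | b
  A -> T0 T1 | T2 T3
  B -> T0 T1 | T2 T2 | b
  C -> T1 T0 | T2 T3
  T0 -> b
  T1 -> c
  T2 -> d
  T3 -> a

Fill CYK table bottom-up, restricted to cells inside w[1..2]:
  T[1,1] 'd' = {T2}  orig:{}
  T[2,2] 'a' = {T3}  orig:{}
  T[1,2] 'da' = {A,C}

Original NTs in T[1,2] deriving "da": ["A", "C"]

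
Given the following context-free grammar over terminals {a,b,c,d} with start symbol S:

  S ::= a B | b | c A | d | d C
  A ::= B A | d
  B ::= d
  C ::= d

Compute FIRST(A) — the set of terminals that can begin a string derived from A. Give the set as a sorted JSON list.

FIRST sets, iterate to fixpoint:
[1]
  A via A→d: +{d}
  B via B→d: +{d}
  C via C→d: +{d}
  S via S→a B: +{a}
  S via S→b: +{b}
  S via S→c A: +{c}
  S via S→d: +{d}
  FIRST(S)={a,b,c,d}  FIRST(A)={d}  FIRST(B)={d}  FIRST(C)={d}
[2] (no change)
  FIRST(S)={a,b,c,d}  FIRST(A)={d}  FIRST(B)={d}  FIRST(C)={d}

FIRST(A) = ["d"]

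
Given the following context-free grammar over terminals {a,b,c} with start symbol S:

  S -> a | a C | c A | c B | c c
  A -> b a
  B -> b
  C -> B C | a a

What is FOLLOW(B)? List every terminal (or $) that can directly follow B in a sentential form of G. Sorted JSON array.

Compute FIRST by fixpoint:
[1]
  A via A→b a: +{b}
  B via B→b: +{b}
  C via C→B C: +{b}
  C via C→a a: +{a}
  S via S→a: +{a}
  S via S→c A: +{c}
  FIRST[S]={a,c}  FIRST[A]={b}  FIRST[B]={b}  FIRST[C]={a,b}
[2] (stable)
  FIRST[S]={a,c}  FIRST[A]={b}  FIRST[B]={b}  FIRST[C]={a,b}

FOLLOW iteration:
initialize: $ ∈ FOLLOW(S)
round 1:
  C→B C: FOLLOW(B) ⊇ FIRST(C) = {a,b}; new: +{a,b}
  S→a C: FOLLOW(C) ⊇ FOLLOW(S) ⊇ {$}; new: +{$}
  S→c A: FOLLOW(A) ⊇ FOLLOW(S) ⊇ {$}; new: +{$}
  S→c B: FOLLOW(B) ⊇ FOLLOW(S) ⊇ {$}; new: +{$}
  FOLLOW[S]={$}  FOLLOW[A]={$}  FOLLOW[B]={$,a,b}  FOLLOW[C]={$}
round 2: (no change)
  FOLLOW[S]={$}  FOLLOW[A]={$}  FOLLOW[B]={$,a,b}  FOLLOW[C]={$}

FOLLOW(B) = ["$", "a", "b"]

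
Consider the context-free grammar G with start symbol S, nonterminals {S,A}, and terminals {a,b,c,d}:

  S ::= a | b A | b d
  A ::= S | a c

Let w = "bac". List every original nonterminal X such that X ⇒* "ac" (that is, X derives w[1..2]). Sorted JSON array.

Convert to CNF:
  S -> T2 A | T2 T3 | a
  A -> T0 T1 | T2 A | T2 T3 | a
  T0 -> a
  T1 -> c
  T2 -> b
  T3 -> d

CYK table (by increasing span) (cells [i..j] with 1 ≤ i ≤ j ≤ 2 only):
  T[1,1] 'a' = {A,S,T0}  orig:{A,S}
  T[2,2] 'c' = {T1}  orig:{}
  T[1,2] 'ac' = {A}

Original NTs in T[1,2] deriving "ac": ["A"]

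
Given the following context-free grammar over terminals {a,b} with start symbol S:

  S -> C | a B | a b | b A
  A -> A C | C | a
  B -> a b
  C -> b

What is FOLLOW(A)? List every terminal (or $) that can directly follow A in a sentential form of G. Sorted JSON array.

FIRST sets, iterate to fixpoint:
pass 1:
  A via A→a: +{a}
  B via B→a b: +{a}
  C via C→b: +{b}
  S via S→C: +{b}
  S via S→a B: +{a}
  S: {a,b}  A: {a}  B: {a}  C: {b}
pass 2:
  A via A→C: +{b}
  S: {a,b}  A: {a,b}  B: {a}  C: {b}
pass 3: — fixpoint
  S: {a,b}  A: {a,b}  B: {a}  C: {b}

FOLLOW iteration:
seed FOLLOW(S) with $
[1]
  A→A C: FOLLOW(A) ⊇ FIRST(C) = {b}; new: +{b}
  A→A C: FOLLOW(C) ⊇ FOLLOW(A) ⊇ {b}; new: +{b}
  S→C: FOLLOW(C) ⊇ FOLLOW(S) ⊇ {$}; new: +{$}
  S→a B: FOLLOW(B) ⊇ FOLLOW(S) ⊇ {$}; new: +{$}
  S→b A: FOLLOW(A) ⊇ FOLLOW(S) ⊇ {$}; new: +{$}
  FOLLOW[S]={$}  FOLLOW[A]={$,b}  FOLLOW[B]={$}  FOLLOW[C]={$,b}
[2] (no change)
  FOLLOW[S]={$}  FOLLOW[A]={$,b}  FOLLOW[B]={$}  FOLLOW[C]={$,b}

FOLLOW(A) = ["$", "b"]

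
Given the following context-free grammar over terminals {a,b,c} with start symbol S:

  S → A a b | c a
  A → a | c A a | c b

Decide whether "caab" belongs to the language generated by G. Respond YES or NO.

CNF form of G:
  S -> A X4 | T0 T1
  A -> T0 T2 | T0 X3 | a
  T0 -> c
  T1 -> a
  T2 -> b
  X3 -> A T1
  X4 -> T1 T2

Fill CYK table bottom-up:
  cell(0,0) c: {T0}  orig:{}
  cell(1,1) a: {A,T1}  orig:{A}
  cell(2,2) a: {A,T1}  orig:{A}
  cell(3,3) b: {T2}  orig:{}
  cell(0,1) ca: {S}
  cell(1,2) aa: {X3}  orig:{}
  cell(2,3) ab: {X4}  orig:{}
  cell(0,2) caa: {A}
  cell(1,3) aab: {S}
  cell(0,3) caab: ∅

S ∉ T[0,3] ⇒ NO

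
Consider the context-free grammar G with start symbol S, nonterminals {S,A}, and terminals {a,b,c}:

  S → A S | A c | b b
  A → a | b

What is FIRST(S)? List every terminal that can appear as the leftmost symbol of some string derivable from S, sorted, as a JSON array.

Compute FIRST by fixpoint:
round 1:
  A via A→a: +{a}
  A via A→b: +{b}
  S via S→A S: +{a,b}
  FIRST[S]={a,b}  FIRST[A]={a,b}
round 2: (no change)
  FIRST[S]={a,b}  FIRST[A]={a,b}

FIRST(S) = ["a", "b"]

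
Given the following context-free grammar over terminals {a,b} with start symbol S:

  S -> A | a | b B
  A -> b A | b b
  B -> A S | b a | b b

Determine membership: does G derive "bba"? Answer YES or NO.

CNF form of G:
  S -> T0 A | T0 B | T0 T0 | a
  A -> T0 A | T0 T0
  B -> A S | T0 T0 | T0 T1
  T0 -> b
  T1 -> a

Fill CYK table bottom-up:
  [0..0]={T0}  "b"  orig:{}
  [1..1]={T0}  "b"  orig:{}
  [2..2]={S,T1}  "a"  orig:{S}
  [0..1]={A,B,S}  "bb"
  [1..2]={B}  "ba"
  [0..2]={B,S}  "bba"

S ∈ T[0,2] ⇒ YES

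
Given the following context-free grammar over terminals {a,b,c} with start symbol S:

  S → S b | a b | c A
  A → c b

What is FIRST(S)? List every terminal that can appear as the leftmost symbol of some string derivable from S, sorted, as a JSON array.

Compute FIRST by fixpoint:
round 1:
  A via A→c b: +{c}
  S via S→a b: +{a}
  S via S→c A: +{c}
  FIRST(S)={a,c}  FIRST(A)={c}
round 2: (no change)
  FIRST(S)={a,c}  FIRST(A)={c}

FIRST(S) = ["a", "c"]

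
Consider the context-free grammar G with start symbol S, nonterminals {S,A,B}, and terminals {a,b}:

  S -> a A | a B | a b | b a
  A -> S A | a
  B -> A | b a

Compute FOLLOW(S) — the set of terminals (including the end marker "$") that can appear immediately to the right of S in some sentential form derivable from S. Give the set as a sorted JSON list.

FIRST iteration:
round 1:
  A via A→a: +{a}
  B via B→A: +{a}
  B via B→b a: +{b}
  S via S→a A: +{a}
  S via S→b a: +{b}
  S: {a,b}  A: {a}  B: {a,b}
round 2:
  A via A→S A: +{b}
  S: {a,b}  A: {a,b}  B: {a,b}
round 3: (no change)
  S: {a,b}  A: {a,b}  B: {a,b}

FOLLOW sets:
initialize: $ ∈ FOLLOW(S)
pass 1:
  A→S A: FOLLOW(S) ⊇ FIRST(A) = {a,b}; new: +{a,b}
  S→a A: FOLLOW(A) ⊇ FOLLOW(S) ⊇ {$,a,b}; new: +{$,a,b}
  S→a B: FOLLOW(B) ⊇ FOLLOW(S) ⊇ {$,a,b}; new: +{$,a,b}
  FOLLOW[S]={$,a,b}  FOLLOW[A]={$,a,b}  FOLLOW[B]={$,a,b}
pass 2: (stable)
  FOLLOW[S]={$,a,b}  FOLLOW[A]={$,a,b}  FOLLOW[B]={$,a,b}

FOLLOW(S) = ["$", "a", "b"]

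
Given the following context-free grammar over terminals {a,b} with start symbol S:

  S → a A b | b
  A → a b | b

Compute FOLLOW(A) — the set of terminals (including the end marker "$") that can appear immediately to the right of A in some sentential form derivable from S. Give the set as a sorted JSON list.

FIRST sets, iterate to fixpoint:
pass 1:
  A via A→a b: +{a}
  A via A→b: +{b}
  S via S→a A b: +{a}
  S via S→b: +{b}
  FIRST(S)={a,b}  FIRST(A)={a,b}
pass 2: — fixpoint
  FIRST(S)={a,b}  FIRST(A)={a,b}

FOLLOW iteration:
initialize: $ ∈ FOLLOW(S)
iter 1:
  S→a A b: FOLLOW(A) ⊇ FIRST(b) = {b}; new: +{b}
  FOLLOW[S]={$}  FOLLOW[A]={b}
iter 2: done
  FOLLOW[S]={$}  FOLLOW[A]={b}

FOLLOW(A) = ["b"]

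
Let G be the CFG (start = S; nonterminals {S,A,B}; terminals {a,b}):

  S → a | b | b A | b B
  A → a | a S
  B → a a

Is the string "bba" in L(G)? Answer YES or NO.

CNF form of G:
  S -> T1 A | T1 B | a | b
  A -> T0 S | a
  B -> T0 T0
  T0 -> a
  T1 -> b

CYK fill:
  [0..0]={S,T1}  "b"  orig:{S}
  [1..1]={S,T1}  "b"  orig:{S}
  [2..2]={A,S,T0}  "a"  orig:{A,S}
  [0..1]=∅  "bb"
  [1..2]={S}  "ba"
  [0..2]=∅  "bba"

S ∉ T[0,2] ⇒ NO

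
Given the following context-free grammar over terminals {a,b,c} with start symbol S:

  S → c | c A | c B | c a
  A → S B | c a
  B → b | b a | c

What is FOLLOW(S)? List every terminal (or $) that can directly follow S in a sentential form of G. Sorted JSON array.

FIRST sets, iterate to fixpoint:
[1]
  A via A→c a: +{c}
  B via B→b: +{b}
  B via B→c: +{c}
  S via S→c: +{c}
  FIRST[S]={c}  FIRST[A]={c}  FIRST[B]={b,c}
[2] — fixpoint
  FIRST[S]={c}  FIRST[A]={c}  FIRST[B]={b,c}

FOLLOW sets:
FOLLOW(S) := {$}
pass 1:
  A→S B: FOLLOW(S) ⊇ FIRST(B) = {b,c}; new: +{b,c}
  S→c A: FOLLOW(A) ⊇ FOLLOW(S) ⊇ {$,b,c}; new: +{$,b,c}
  S→c B: FOLLOW(B) ⊇ FOLLOW(S) ⊇ {$,b,c}; new: +{$,b,c}
  FOLLOW(S)={$,b,c}  FOLLOW(A)={$,b,c}  FOLLOW(B)={$,b,c}
pass 2: (stable)
  FOLLOW(S)={$,b,c}  FOLLOW(A)={$,b,c}  FOLLOW(B)={$,b,c}

FOLLOW(S) = ["$", "b", "c"]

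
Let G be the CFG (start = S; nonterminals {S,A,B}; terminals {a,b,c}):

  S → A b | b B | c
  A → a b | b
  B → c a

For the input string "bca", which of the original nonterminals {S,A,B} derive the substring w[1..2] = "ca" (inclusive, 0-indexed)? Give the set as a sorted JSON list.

Convert to CNF:
  S -> A T1 | T1 B | c
  A -> T0 T1 | b
  B -> T2 T0
  T0 -> a
  T1 -> b
  T2 -> c

Fill CYK table bottom-up, restricted to cells inside w[1..2]:
  T[1,1] 'c' = {S,T2}  orig:{S}
  T[2,2] 'a' = {T0}  orig:{}
  T[1,2] 'ca' = {B}

Original NTs in T[1,2] deriving "ca": ["B"]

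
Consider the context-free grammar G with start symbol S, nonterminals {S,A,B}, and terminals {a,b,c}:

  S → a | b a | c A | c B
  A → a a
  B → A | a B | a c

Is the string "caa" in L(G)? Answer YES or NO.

Convert to CNF:
  S -> T1 A | T1 B | T2 T0 | a
  A -> T0 T0
  B -> T0 B | T0 T0 | T0 T1
  T0 -> a
  T1 -> c
  T2 -> b

CYK fill:
  cell(0,0) c: {T1}  orig:{}
  cell(1,1) a: {S,T0}  orig:{S}
  cell(2,2) a: {S,T0}  orig:{S}
  cell(0,1) ca: ∅
  cell(1,2) aa: {A,B}
  cell(0,2) caa: {S}

S ∈ T[0,2] ⇒ YES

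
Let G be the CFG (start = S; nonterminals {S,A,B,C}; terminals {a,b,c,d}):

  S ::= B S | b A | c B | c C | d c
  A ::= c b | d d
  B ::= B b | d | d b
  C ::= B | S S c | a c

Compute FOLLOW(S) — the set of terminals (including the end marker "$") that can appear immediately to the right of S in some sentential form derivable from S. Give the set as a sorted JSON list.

FIRST sets, iterate to fixpoint:
iter 1:
  A via A→c b: +{c}
  A via A→d d: +{d}
  B via B→d: +{d}
  C via C→B: +{d}
  C via C→a c: +{a}
  S via S→B S: +{d}
  S via S→b A: +{b}
  S via S→c B: +{c}
  S: {b,c,d}  A: {c,d}  B: {d}  C: {a,d}
iter 2:
  C via C→S S c: +{b,c}
  S: {b,c,d}  A: {c,d}  B: {d}  C: {a,b,c,d}
iter 3: (stable)
  S: {b,c,d}  A: {c,d}  B: {d}  C: {a,b,c,d}

Compute FOLLOW by fixpoint:
initialize: $ ∈ FOLLOW(S)
pass 1:
  B→B b: FOLLOW(B) ⊇ FIRST(b) = {b}; new: +{b}
  C→S S c: FOLLOW(S) ⊇ FIRST(S) = {b,c,d}; new: +{b,c,d}
  S→B S: FOLLOW(B) ⊇ FIRST(S) = {b,c,d}; new: +{c,d}
  S→b A: FOLLOW(A) ⊇ FOLLOW(S) ⊇ {$,b,c,d}; new: +{$,b,c,d}
  S→c B: FOLLOW(B) ⊇ FOLLOW(S) ⊇ {$,b,c,d}; new: +{$}
  S→c C: FOLLOW(C) ⊇ FOLLOW(S) ⊇ {$,b,c,d}; new: +{$,b,c,d}
  FOLLOW(S)={$,b,c,d}  FOLLOW(A)={$,b,c,d}  FOLLOW(B)={$,b,c,d}  FOLLOW(C)={$,b,c,d}
pass 2: (no change)
  FOLLOW(S)={$,b,c,d}  FOLLOW(A)={$,b,c,d}  FOLLOW(B)={$,b,c,d}  FOLLOW(C)={$,b,c,d}

FOLLOW(S) = ["$", "b", "c", "d"]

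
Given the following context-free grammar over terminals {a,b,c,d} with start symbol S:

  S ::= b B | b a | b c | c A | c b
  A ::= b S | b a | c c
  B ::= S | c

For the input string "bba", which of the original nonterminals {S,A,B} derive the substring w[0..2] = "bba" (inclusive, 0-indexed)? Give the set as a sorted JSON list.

Convert to CNF:
  S -> T0 B | T0 T1 | T0 T2 | T2 A | T2 T0
  A -> T0 S | T0 T1 | T2 T2
  B -> T0 B | T0 T1 | T0 T2 | T2 A | T2 T0 | c
  T0 -> b
  T1 -> a
  T2 -> c

CYK table (by increasing span) (cells [i..j] with 0 ≤ i ≤ j ≤ 2 only):
  T[0,0] 'b' = {T0}  orig:{}
  T[1,1] 'b' = {T0}  orig:{}
  T[2,2] 'a' = {T1}  orig:{}
  T[0,1] 'bb' = ∅
  T[1,2] 'ba' = {A,B,S}
  T[0,2] 'bba' = {A,B,S}

Original NTs in T[0,2] deriving "bba": ["A", "B", "S"]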